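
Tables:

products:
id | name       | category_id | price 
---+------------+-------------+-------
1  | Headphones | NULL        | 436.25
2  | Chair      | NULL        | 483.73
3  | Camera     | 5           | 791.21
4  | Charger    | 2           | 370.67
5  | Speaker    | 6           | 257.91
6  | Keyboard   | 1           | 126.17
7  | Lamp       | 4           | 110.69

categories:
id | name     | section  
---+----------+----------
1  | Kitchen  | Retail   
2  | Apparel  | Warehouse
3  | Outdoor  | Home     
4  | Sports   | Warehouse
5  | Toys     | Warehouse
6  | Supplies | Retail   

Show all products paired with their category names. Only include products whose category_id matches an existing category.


INNER JOIN keeps only products rows whose category_id matches an id in categories. Walk through each product:
  - product 1 (Headphones): category_id=NULL, no match -> dropped
  - product 2 (Chair): category_id=NULL, no match -> dropped
  - product 3 (Camera): category_id=5 -> matches Toys
  - product 4 (Charger): category_id=2 -> matches Apparel
  - product 5 (Speaker): category_id=6 -> matches Supplies
  - product 6 (Keyboard): category_id=1 -> matches Kitchen
  - product 7 (Lamp): category_id=4 -> matches Sports
So 2 of 7 rows are dropped.

SQL:
SELECT a.name, b.name AS category
FROM products a
INNER JOIN categories b ON a.category_id = b.id

Result:
name     | category
---------+---------
Camera   | Toys    
Charger  | Apparel 
Speaker  | Supplies
Keyboard | Kitchen 
Lamp     | Sports  


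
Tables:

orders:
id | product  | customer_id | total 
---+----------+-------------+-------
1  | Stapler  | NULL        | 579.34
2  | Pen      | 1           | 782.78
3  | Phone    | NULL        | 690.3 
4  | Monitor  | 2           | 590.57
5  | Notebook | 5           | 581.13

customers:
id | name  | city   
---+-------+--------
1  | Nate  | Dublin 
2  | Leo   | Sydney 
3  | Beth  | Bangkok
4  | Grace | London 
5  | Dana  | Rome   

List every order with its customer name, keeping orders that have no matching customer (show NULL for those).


LEFT JOIN keeps every row from orders (the left table); where customer_id has no match in customers, the customer columns become NULL. Walk through each order:
  - order 1 (Stapler): customer_id=NULL, no match -> kept with NULL
  - order 2 (Pen): customer_id=1 -> matches Nate
  - order 3 (Phone): customer_id=NULL, no match -> kept with NULL
  - order 4 (Monitor): customer_id=2 -> matches Leo
  - order 5 (Notebook): customer_id=5 -> matches Dana
All 5 rows appear; 2 have NULL customer.

SQL:
SELECT a.product, b.name AS customer
FROM orders a
LEFT JOIN customers b ON a.customer_id = b.id

Result:
product  | customer
---------+---------
Stapler  | NULL    
Pen      | Nate    
Phone    | NULL    
Monitor  | Leo     
Notebook | Dana    


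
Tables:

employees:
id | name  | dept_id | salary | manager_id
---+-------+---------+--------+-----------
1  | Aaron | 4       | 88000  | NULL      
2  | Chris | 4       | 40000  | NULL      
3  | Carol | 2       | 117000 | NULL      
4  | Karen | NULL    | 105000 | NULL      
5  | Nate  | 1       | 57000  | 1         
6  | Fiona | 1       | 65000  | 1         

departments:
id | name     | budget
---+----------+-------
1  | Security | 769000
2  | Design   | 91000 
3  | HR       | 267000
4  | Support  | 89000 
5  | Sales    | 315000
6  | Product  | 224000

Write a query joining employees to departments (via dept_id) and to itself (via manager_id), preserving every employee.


Two LEFT JOINs from the same base table employees: one to departments via dept_id, one to employees itself via manager_id. Both are LEFT so every employee is preserved.
Match against departments:
  - employee 1 (Aaron): dept_id=4 -> matches Support
  - employee 2 (Chris): dept_id=4 -> matches Support
  - employee 3 (Carol): dept_id=2 -> matches Design
  - employee 4 (Karen): dept_id=NULL, no match -> kept with NULL
  - employee 5 (Nate): dept_id=1 -> matches Security
  - employee 6 (Fiona): dept_id=1 -> matches Security
Match against employees (self):
  - employee 1 (Aaron): manager_id=NULL -> NULL
  - employee 2 (Chris): manager_id=NULL -> NULL
  - employee 3 (Carol): manager_id=NULL -> NULL
  - employee 4 (Karen): manager_id=NULL -> NULL
  - employee 5 (Nate): manager_id=1 -> Aaron
  - employee 6 (Fiona): manager_id=1 -> Aaron

SQL:
SELECT a.name, b.name AS department, c.name AS manager
FROM employees a
LEFT JOIN departments b ON a.dept_id = b.id
LEFT JOIN employees c ON a.manager_id = c.id

Result:
name  | department | manager
------+------------+--------
Aaron | Support    | NULL   
Chris | Support    | NULL   
Carol | Design     | NULL   
Karen | NULL       | NULL   
Nate  | Security   | Aaron  
Fiona | Security   | Aaron  


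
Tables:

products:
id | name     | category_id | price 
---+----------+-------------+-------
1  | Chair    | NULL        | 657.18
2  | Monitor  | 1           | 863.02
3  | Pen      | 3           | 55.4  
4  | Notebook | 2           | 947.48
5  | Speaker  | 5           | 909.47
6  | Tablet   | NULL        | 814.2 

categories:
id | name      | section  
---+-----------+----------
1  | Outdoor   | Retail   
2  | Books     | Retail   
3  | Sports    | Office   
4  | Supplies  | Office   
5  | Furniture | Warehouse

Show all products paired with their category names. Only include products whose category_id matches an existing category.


INNER JOIN keeps only products rows whose category_id matches an id in categories. Walk through each product:
  - product 1 (Chair): category_id=NULL, no match -> dropped
  - product 2 (Monitor): category_id=1 -> matches Outdoor
  - product 3 (Pen): category_id=3 -> matches Sports
  - product 4 (Notebook): category_id=2 -> matches Books
  - product 5 (Speaker): category_id=5 -> matches Furniture
  - product 6 (Tablet): category_id=NULL, no match -> dropped
So 2 of 6 rows are dropped.

SQL:
SELECT a.name, b.name AS category
FROM products a
INNER JOIN categories b ON a.category_id = b.id

Result:
name     | category 
---------+----------
Monitor  | Outdoor  
Pen      | Sports   
Notebook | Books    
Speaker  | Furniture


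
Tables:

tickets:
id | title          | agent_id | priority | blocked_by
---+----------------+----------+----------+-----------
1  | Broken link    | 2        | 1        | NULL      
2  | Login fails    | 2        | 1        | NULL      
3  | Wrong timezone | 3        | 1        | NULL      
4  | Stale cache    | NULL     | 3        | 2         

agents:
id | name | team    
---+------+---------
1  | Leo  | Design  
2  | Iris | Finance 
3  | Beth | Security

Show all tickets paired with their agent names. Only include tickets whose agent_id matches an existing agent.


INNER JOIN keeps only tickets rows whose agent_id matches an id in agents. Walk through each ticket:
  - ticket 1 (Broken link): agent_id=2 -> matches Iris
  - ticket 2 (Login fails): agent_id=2 -> matches Iris
  - ticket 3 (Wrong timezone): agent_id=3 -> matches Beth
  - ticket 4 (Stale cache): agent_id=NULL, no match -> dropped
So 1 of 4 rows is dropped.

SQL:
SELECT a.title, b.name AS agent
FROM tickets a
INNER JOIN agents b ON a.agent_id = b.id

Result:
title          | agent
---------------+------
Broken link    | Iris 
Login fails    | Iris 
Wrong timezone | Beth 


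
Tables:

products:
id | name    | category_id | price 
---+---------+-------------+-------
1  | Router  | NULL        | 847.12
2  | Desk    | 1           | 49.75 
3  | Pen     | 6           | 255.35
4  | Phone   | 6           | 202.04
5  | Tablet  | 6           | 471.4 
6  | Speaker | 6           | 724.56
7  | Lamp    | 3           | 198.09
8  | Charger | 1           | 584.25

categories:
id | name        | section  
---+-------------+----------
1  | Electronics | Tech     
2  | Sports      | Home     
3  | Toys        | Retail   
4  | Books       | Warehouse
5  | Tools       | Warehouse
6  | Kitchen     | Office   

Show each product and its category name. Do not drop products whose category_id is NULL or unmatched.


LEFT JOIN keeps every row from products (the left table); where category_id has no match in categories, the category columns become NULL. Walk through each product:
  - product 1 (Router): category_id=NULL, no match -> kept with NULL
  - product 2 (Desk): category_id=1 -> matches Electronics
  - product 3 (Pen): category_id=6 -> matches Kitchen
  - product 4 (Phone): category_id=6 -> matches Kitchen
  - product 5 (Tablet): category_id=6 -> matches Kitchen
  - product 6 (Speaker): category_id=6 -> matches Kitchen
  - product 7 (Lamp): category_id=3 -> matches Toys
  - product 8 (Charger): category_id=1 -> matches Electronics
All 8 rows appear; 1 has NULL category.

SQL:
SELECT a.name, b.name AS category
FROM products a
LEFT JOIN categories b ON a.category_id = b.id

Result:
name    | category   
--------+------------
Router  | NULL       
Desk    | Electronics
Pen     | Kitchen    
Phone   | Kitchen    
Tablet  | Kitchen    
Speaker | Kitchen    
Lamp    | Toys       
Charger | Electronics


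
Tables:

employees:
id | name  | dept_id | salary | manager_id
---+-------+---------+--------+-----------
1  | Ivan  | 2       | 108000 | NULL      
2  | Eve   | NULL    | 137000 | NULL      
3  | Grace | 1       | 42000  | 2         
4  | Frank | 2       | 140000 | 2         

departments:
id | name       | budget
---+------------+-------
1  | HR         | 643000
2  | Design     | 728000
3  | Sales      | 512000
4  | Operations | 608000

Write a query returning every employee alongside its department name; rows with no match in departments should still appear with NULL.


LEFT JOIN keeps every row from employees (the left table); where dept_id has no match in departments, the department columns become NULL. Walk through each employee:
  - employee 1 (Ivan): dept_id=2 -> matches Design
  - employee 2 (Eve): dept_id=NULL, no match -> kept with NULL
  - employee 3 (Grace): dept_id=1 -> matches HR
  - employee 4 (Frank): dept_id=2 -> matches Design
All 4 rows appear; 1 has NULL department.

SQL:
SELECT a.name, b.name AS department
FROM employees a
LEFT JOIN departments b ON a.dept_id = b.id

Result:
name  | department
------+-----------
Ivan  | Design    
Eve   | NULL      
Grace | HR        
Frank | Design    


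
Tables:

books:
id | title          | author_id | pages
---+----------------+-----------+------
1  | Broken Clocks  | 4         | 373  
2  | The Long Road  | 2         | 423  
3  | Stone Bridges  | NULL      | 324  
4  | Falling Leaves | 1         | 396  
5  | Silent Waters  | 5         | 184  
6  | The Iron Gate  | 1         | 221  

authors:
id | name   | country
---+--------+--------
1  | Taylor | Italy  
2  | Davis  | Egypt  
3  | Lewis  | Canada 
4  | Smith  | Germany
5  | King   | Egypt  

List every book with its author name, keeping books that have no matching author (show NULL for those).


LEFT JOIN keeps every row from books (the left table); where author_id has no match in authors, the author columns become NULL. Walk through each book:
  - book 1 (Broken Clocks): author_id=4 -> matches Smith
  - book 2 (The Long Road): author_id=2 -> matches Davis
  - book 3 (Stone Bridges): author_id=NULL, no match -> kept with NULL
  - book 4 (Falling Leaves): author_id=1 -> matches Taylor
  - book 5 (Silent Waters): author_id=5 -> matches King
  - book 6 (The Iron Gate): author_id=1 -> matches Taylor
All 6 rows appear; 1 has NULL author.

SQL:
SELECT a.title, b.name AS author
FROM books a
LEFT JOIN authors b ON a.author_id = b.id

Result:
title          | author
---------------+-------
Broken Clocks  | Smith 
The Long Road  | Davis 
Stone Bridges  | NULL  
Falling Leaves | Taylor
Silent Waters  | King  
The Iron Gate  | Taylor


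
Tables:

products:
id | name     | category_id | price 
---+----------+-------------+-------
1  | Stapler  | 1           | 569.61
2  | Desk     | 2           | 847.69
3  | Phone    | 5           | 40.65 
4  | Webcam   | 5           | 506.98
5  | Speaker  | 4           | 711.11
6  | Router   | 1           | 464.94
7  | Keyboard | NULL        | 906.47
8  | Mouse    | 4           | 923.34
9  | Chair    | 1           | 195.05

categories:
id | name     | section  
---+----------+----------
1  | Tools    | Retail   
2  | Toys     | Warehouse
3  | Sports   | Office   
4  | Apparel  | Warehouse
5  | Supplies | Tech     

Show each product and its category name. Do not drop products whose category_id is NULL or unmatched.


LEFT JOIN keeps every row from products (the left table); where category_id has no match in categories, the category columns become NULL. Walk through each product:
  - product 1 (Stapler): category_id=1 -> matches Tools
  - product 2 (Desk): category_id=2 -> matches Toys
  - product 3 (Phone): category_id=5 -> matches Supplies
  - product 4 (Webcam): category_id=5 -> matches Supplies
  - product 5 (Speaker): category_id=4 -> matches Apparel
  - product 6 (Router): category_id=1 -> matches Tools
  - product 7 (Keyboard): category_id=NULL, no match -> kept with NULL
  - product 8 (Mouse): category_id=4 -> matches Apparel
  - product 9 (Chair): category_id=1 -> matches Tools
All 9 rows appear; 1 has NULL category.

SQL:
SELECT a.name, b.name AS category
FROM products a
LEFT JOIN categories b ON a.category_id = b.id

Result:
name     | category
---------+---------
Stapler  | Tools   
Desk     | Toys    
Phone    | Supplies
Webcam   | Supplies
Speaker  | Apparel 
Router   | Tools   
Keyboard | NULL    
Mouse    | Apparel 
Chair    | Tools   


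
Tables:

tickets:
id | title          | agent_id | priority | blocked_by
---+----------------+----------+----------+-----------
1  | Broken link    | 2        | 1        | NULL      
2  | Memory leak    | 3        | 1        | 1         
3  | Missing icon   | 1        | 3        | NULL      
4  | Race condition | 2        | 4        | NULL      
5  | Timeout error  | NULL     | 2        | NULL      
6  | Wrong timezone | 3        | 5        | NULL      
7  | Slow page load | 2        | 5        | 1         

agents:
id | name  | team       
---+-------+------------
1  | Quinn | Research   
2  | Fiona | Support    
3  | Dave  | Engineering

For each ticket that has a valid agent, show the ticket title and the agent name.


INNER JOIN keeps only tickets rows whose agent_id matches an id in agents. Walk through each ticket:
  - ticket 1 (Broken link): agent_id=2 -> matches Fiona
  - ticket 2 (Memory leak): agent_id=3 -> matches Dave
  - ticket 3 (Missing icon): agent_id=1 -> matches Quinn
  - ticket 4 (Race condition): agent_id=2 -> matches Fiona
  - ticket 5 (Timeout error): agent_id=NULL, no match -> dropped
  - ticket 6 (Wrong timezone): agent_id=3 -> matches Dave
  - ticket 7 (Slow page load): agent_id=2 -> matches Fiona
So 1 of 7 rows is dropped.

SQL:
SELECT a.title, b.name AS agent
FROM tickets a
INNER JOIN agents b ON a.agent_id = b.id

Result:
title          | agent
---------------+------
Broken link    | Fiona
Memory leak    | Dave 
Missing icon   | Quinn
Race condition | Fiona
Wrong timezone | Dave 
Slow page load | Fiona


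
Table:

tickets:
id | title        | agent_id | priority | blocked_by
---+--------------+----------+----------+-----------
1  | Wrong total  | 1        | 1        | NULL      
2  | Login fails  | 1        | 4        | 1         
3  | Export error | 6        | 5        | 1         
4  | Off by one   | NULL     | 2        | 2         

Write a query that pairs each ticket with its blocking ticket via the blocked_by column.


This is a self-join: tickets is joined to a second copy of itself, matching each row's blocked_by to another row's id. Use LEFT JOIN so rows with blocked_by=NULL are kept.
  - ticket 1 (Wrong total): blocked_by=NULL -> NULL
  - ticket 2 (Login fails): blocked_by=1 -> Wrong total
  - ticket 3 (Export error): blocked_by=1 -> Wrong total
  - ticket 4 (Off by one): blocked_by=2 -> Login fails

SQL:
SELECT a.title AS item, b.title AS blocked_by
FROM tickets a
LEFT JOIN tickets b ON a.blocked_by = b.id

Result:
item         | blocked_by 
-------------+------------
Wrong total  | NULL       
Login fails  | Wrong total
Export error | Wrong total
Off by one   | Login fails


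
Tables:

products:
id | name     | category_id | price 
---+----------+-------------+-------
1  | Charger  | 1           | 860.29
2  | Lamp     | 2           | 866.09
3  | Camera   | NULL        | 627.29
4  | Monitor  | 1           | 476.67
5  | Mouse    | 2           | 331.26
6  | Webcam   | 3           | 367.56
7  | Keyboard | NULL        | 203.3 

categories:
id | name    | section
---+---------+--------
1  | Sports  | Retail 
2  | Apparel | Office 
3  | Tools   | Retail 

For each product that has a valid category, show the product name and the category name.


INNER JOIN keeps only products rows whose category_id matches an id in categories. Walk through each product:
  - product 1 (Charger): category_id=1 -> matches Sports
  - product 2 (Lamp): category_id=2 -> matches Apparel
  - product 3 (Camera): category_id=NULL, no match -> dropped
  - product 4 (Monitor): category_id=1 -> matches Sports
  - product 5 (Mouse): category_id=2 -> matches Apparel
  - product 6 (Webcam): category_id=3 -> matches Tools
  - product 7 (Keyboard): category_id=NULL, no match -> dropped
So 2 of 7 rows are dropped.

SQL:
SELECT a.name, b.name AS category
FROM products a
INNER JOIN categories b ON a.category_id = b.id

Result:
name    | category
--------+---------
Charger | Sports  
Lamp    | Apparel 
Monitor | Sports  
Mouse   | Apparel 
Webcam  | Tools   


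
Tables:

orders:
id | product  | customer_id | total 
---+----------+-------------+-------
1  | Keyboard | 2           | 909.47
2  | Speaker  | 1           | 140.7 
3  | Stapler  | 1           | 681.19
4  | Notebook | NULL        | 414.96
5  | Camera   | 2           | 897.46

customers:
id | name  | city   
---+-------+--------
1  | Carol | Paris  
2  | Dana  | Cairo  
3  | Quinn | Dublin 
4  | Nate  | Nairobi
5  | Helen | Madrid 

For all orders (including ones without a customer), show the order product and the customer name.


LEFT JOIN keeps every row from orders (the left table); where customer_id has no match in customers, the customer columns become NULL. Walk through each order:
  - order 1 (Keyboard): customer_id=2 -> matches Dana
  - order 2 (Speaker): customer_id=1 -> matches Carol
  - order 3 (Stapler): customer_id=1 -> matches Carol
  - order 4 (Notebook): customer_id=NULL, no match -> kept with NULL
  - order 5 (Camera): customer_id=2 -> matches Dana
All 5 rows appear; 1 has NULL customer.

SQL:
SELECT a.product, b.name AS customer
FROM orders a
LEFT JOIN customers b ON a.customer_id = b.id

Result:
product  | customer
---------+---------
Keyboard | Dana    
Speaker  | Carol   
Stapler  | Carol   
Notebook | NULL    
Camera   | Dana    


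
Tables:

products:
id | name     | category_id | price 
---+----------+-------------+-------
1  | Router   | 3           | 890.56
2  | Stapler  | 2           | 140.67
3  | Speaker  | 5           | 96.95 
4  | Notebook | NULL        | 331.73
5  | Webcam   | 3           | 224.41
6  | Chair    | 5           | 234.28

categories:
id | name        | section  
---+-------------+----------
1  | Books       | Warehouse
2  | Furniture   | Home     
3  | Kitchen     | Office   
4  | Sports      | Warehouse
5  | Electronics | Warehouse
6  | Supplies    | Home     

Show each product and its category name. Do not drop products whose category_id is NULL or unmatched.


LEFT JOIN keeps every row from products (the left table); where category_id has no match in categories, the category columns become NULL. Walk through each product:
  - product 1 (Router): category_id=3 -> matches Kitchen
  - product 2 (Stapler): category_id=2 -> matches Furniture
  - product 3 (Speaker): category_id=5 -> matches Electronics
  - product 4 (Notebook): category_id=NULL, no match -> kept with NULL
  - product 5 (Webcam): category_id=3 -> matches Kitchen
  - product 6 (Chair): category_id=5 -> matches Electronics
All 6 rows appear; 1 has NULL category.

SQL:
SELECT a.name, b.name AS category
FROM products a
LEFT JOIN categories b ON a.category_id = b.id

Result:
name     | category   
---------+------------
Router   | Kitchen    
Stapler  | Furniture  
Speaker  | Electronics
Notebook | NULL       
Webcam   | Kitchen    
Chair    | Electronics


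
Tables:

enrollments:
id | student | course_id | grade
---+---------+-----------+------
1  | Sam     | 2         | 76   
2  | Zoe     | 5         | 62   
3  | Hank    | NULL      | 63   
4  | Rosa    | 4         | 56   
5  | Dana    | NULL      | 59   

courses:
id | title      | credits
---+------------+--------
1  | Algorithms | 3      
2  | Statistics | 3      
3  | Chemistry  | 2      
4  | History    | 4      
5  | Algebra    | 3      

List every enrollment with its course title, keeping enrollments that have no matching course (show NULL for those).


LEFT JOIN keeps every row from enrollments (the left table); where course_id has no match in courses, the course columns become NULL. Walk through each enrollment:
  - enrollment 1 (Sam): course_id=2 -> matches Statistics
  - enrollment 2 (Zoe): course_id=5 -> matches Algebra
  - enrollment 3 (Hank): course_id=NULL, no match -> kept with NULL
  - enrollment 4 (Rosa): course_id=4 -> matches History
  - enrollment 5 (Dana): course_id=NULL, no match -> kept with NULL
All 5 rows appear; 2 have NULL course.

SQL:
SELECT a.student, b.title AS course
FROM enrollments a
LEFT JOIN courses b ON a.course_id = b.id

Result:
student | course    
--------+-----------
Sam     | Statistics
Zoe     | Algebra   
Hank    | NULL      
Rosa    | History   
Dana    | NULL      


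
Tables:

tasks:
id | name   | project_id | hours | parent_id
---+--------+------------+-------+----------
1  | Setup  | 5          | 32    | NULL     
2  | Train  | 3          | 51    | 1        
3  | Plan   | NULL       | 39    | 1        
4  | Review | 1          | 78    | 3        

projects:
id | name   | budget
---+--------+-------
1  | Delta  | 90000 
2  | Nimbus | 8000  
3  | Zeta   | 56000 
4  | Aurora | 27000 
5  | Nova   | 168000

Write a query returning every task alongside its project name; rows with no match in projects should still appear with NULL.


LEFT JOIN keeps every row from tasks (the left table); where project_id has no match in projects, the project columns become NULL. Walk through each task:
  - task 1 (Setup): project_id=5 -> matches Nova
  - task 2 (Train): project_id=3 -> matches Zeta
  - task 3 (Plan): project_id=NULL, no match -> kept with NULL
  - task 4 (Review): project_id=1 -> matches Delta
All 4 rows appear; 1 has NULL project.

SQL:
SELECT a.name, b.name AS project
FROM tasks a
LEFT JOIN projects b ON a.project_id = b.id

Result:
name   | project
-------+--------
Setup  | Nova   
Train  | Zeta   
Plan   | NULL   
Review | Delta  


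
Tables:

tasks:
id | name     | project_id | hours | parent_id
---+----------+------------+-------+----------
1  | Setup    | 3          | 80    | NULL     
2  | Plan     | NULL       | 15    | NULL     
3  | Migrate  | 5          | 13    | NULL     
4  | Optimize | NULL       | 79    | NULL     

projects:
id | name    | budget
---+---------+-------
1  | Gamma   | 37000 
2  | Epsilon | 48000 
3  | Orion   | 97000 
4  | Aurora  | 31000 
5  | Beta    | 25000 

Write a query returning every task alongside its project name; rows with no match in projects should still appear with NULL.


LEFT JOIN keeps every row from tasks (the left table); where project_id has no match in projects, the project columns become NULL. Walk through each task:
  - task 1 (Setup): project_id=3 -> matches Orion
  - task 2 (Plan): project_id=NULL, no match -> kept with NULL
  - task 3 (Migrate): project_id=5 -> matches Beta
  - task 4 (Optimize): project_id=NULL, no match -> kept with NULL
All 4 rows appear; 2 have NULL project.

SQL:
SELECT a.name, b.name AS project
FROM tasks a
LEFT JOIN projects b ON a.project_id = b.id

Result:
name     | project
---------+--------
Setup    | Orion  
Plan     | NULL   
Migrate  | Beta   
Optimize | NULL   


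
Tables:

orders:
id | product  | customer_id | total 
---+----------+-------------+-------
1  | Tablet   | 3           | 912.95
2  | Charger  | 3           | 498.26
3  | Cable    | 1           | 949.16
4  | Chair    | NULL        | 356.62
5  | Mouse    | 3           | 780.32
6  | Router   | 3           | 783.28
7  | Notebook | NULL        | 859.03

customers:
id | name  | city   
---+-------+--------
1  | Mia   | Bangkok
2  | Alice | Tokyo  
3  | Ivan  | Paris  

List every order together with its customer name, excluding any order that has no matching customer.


INNER JOIN keeps only orders rows whose customer_id matches an id in customers. Walk through each order:
  - order 1 (Tablet): customer_id=3 -> matches Ivan
  - order 2 (Charger): customer_id=3 -> matches Ivan
  - order 3 (Cable): customer_id=1 -> matches Mia
  - order 4 (Chair): customer_id=NULL, no match -> dropped
  - order 5 (Mouse): customer_id=3 -> matches Ivan
  - order 6 (Router): customer_id=3 -> matches Ivan
  - order 7 (Notebook): customer_id=NULL, no match -> dropped
So 2 of 7 rows are dropped.

SQL:
SELECT a.product, b.name AS customer
FROM orders a
INNER JOIN customers b ON a.customer_id = b.id

Result:
product | customer
--------+---------
Tablet  | Ivan    
Charger | Ivan    
Cable   | Mia     
Mouse   | Ivan    
Router  | Ivan    


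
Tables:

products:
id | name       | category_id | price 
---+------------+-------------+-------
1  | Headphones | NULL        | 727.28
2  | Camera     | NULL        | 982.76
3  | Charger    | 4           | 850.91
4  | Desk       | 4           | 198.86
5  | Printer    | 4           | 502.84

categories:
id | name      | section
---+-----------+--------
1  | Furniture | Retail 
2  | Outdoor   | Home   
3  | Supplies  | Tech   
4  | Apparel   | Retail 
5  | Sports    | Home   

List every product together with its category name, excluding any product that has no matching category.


INNER JOIN keeps only products rows whose category_id matches an id in categories. Walk through each product:
  - product 1 (Headphones): category_id=NULL, no match -> dropped
  - product 2 (Camera): category_id=NULL, no match -> dropped
  - product 3 (Charger): category_id=4 -> matches Apparel
  - product 4 (Desk): category_id=4 -> matches Apparel
  - product 5 (Printer): category_id=4 -> matches Apparel
So 2 of 5 rows are dropped.

SQL:
SELECT a.name, b.name AS category
FROM products a
INNER JOIN categories b ON a.category_id = b.id

Result:
name    | category
--------+---------
Charger | Apparel 
Desk    | Apparel 
Printer | Apparel 


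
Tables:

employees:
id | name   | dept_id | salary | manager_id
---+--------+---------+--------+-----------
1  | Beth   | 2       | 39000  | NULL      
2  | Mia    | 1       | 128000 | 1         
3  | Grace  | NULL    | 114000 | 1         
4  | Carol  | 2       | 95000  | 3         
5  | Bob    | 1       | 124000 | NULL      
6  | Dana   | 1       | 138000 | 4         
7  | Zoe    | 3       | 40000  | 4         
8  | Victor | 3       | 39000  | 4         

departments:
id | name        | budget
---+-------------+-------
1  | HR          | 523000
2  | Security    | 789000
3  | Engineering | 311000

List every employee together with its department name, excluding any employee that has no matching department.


INNER JOIN keeps only employees rows whose dept_id matches an id in departments. Walk through each employee:
  - employee 1 (Beth): dept_id=2 -> matches Security
  - employee 2 (Mia): dept_id=1 -> matches HR
  - employee 3 (Grace): dept_id=NULL, no match -> dropped
  - employee 4 (Carol): dept_id=2 -> matches Security
  - employee 5 (Bob): dept_id=1 -> matches HR
  - employee 6 (Dana): dept_id=1 -> matches HR
  - employee 7 (Zoe): dept_id=3 -> matches Engineering
  - employee 8 (Victor): dept_id=3 -> matches Engineering
So 1 of 8 rows is dropped.

SQL:
SELECT a.name, b.name AS department
FROM employees a
INNER JOIN departments b ON a.dept_id = b.id

Result:
name   | department 
-------+------------
Beth   | Security   
Mia    | HR         
Carol  | Security   
Bob    | HR         
Dana   | HR         
Zoe    | Engineering
Victor | Engineering


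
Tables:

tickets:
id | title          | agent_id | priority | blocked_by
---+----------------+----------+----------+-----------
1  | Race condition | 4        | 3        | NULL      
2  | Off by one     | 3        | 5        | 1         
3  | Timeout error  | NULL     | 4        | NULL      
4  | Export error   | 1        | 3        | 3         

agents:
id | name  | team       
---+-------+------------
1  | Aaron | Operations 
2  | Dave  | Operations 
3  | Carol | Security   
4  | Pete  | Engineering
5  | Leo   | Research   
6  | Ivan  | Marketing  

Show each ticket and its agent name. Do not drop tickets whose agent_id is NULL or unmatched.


LEFT JOIN keeps every row from tickets (the left table); where agent_id has no match in agents, the agent columns become NULL. Walk through each ticket:
  - ticket 1 (Race condition): agent_id=4 -> matches Pete
  - ticket 2 (Off by one): agent_id=3 -> matches Carol
  - ticket 3 (Timeout error): agent_id=NULL, no match -> kept with NULL
  - ticket 4 (Export error): agent_id=1 -> matches Aaron
All 4 rows appear; 1 has NULL agent.

SQL:
SELECT a.title, b.name AS agent
FROM tickets a
LEFT JOIN agents b ON a.agent_id = b.id

Result:
title          | agent
---------------+------
Race condition | Pete 
Off by one     | Carol
Timeout error  | NULL 
Export error   | Aaron


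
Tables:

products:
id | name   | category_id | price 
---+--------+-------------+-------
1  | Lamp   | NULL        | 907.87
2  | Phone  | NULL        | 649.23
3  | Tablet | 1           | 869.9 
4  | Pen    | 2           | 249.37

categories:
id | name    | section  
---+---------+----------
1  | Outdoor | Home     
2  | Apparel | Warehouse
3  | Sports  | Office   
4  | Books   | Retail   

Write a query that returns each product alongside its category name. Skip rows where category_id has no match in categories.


INNER JOIN keeps only products rows whose category_id matches an id in categories. Walk through each product:
  - product 1 (Lamp): category_id=NULL, no match -> dropped
  - product 2 (Phone): category_id=NULL, no match -> dropped
  - product 3 (Tablet): category_id=1 -> matches Outdoor
  - product 4 (Pen): category_id=2 -> matches Apparel
So 2 of 4 rows are dropped.

SQL:
SELECT a.name, b.name AS category
FROM products a
INNER JOIN categories b ON a.category_id = b.id

Result:
name   | category
-------+---------
Tablet | Outdoor 
Pen    | Apparel 


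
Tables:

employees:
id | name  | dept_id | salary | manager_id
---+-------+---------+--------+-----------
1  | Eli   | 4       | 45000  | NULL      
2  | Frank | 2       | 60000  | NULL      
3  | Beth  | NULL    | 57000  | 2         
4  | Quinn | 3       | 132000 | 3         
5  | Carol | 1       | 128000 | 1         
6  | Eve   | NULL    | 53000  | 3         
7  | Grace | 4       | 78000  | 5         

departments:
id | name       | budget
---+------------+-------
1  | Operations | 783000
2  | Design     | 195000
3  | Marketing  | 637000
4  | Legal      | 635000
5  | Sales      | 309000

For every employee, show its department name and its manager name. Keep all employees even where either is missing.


Two LEFT JOINs from the same base table employees: one to departments via dept_id, one to employees itself via manager_id. Both are LEFT so every employee is preserved.
Match against departments:
  - employee 1 (Eli): dept_id=4 -> matches Legal
  - employee 2 (Frank): dept_id=2 -> matches Design
  - employee 3 (Beth): dept_id=NULL, no match -> kept with NULL
  - employee 4 (Quinn): dept_id=3 -> matches Marketing
  - employee 5 (Carol): dept_id=1 -> matches Operations
  - employee 6 (Eve): dept_id=NULL, no match -> kept with NULL
  - employee 7 (Grace): dept_id=4 -> matches Legal
Match against employees (self):
  - employee 1 (Eli): manager_id=NULL -> NULL
  - employee 2 (Frank): manager_id=NULL -> NULL
  - employee 3 (Beth): manager_id=2 -> Frank
  - employee 4 (Quinn): manager_id=3 -> Beth
  - employee 5 (Carol): manager_id=1 -> Eli
  - employee 6 (Eve): manager_id=3 -> Beth
  - employee 7 (Grace): manager_id=5 -> Carol

SQL:
SELECT a.name, b.name AS department, c.name AS manager
FROM employees a
LEFT JOIN departments b ON a.dept_id = b.id
LEFT JOIN employees c ON a.manager_id = c.id

Result:
name  | department | manager
------+------------+--------
Eli   | Legal      | NULL   
Frank | Design     | NULL   
Beth  | NULL       | Frank  
Quinn | Marketing  | Beth   
Carol | Operations | Eli    
Eve   | NULL       | Beth   
Grace | Legal      | Carol  


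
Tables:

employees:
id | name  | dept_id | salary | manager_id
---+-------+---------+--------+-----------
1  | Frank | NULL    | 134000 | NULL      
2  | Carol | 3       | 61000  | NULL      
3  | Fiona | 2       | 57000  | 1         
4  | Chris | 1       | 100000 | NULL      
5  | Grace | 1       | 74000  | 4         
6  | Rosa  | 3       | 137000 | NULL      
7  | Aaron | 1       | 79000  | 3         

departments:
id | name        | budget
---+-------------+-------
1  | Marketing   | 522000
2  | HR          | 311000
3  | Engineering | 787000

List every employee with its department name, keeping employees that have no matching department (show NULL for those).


LEFT JOIN keeps every row from employees (the left table); where dept_id has no match in departments, the department columns become NULL. Walk through each employee:
  - employee 1 (Frank): dept_id=NULL, no match -> kept with NULL
  - employee 2 (Carol): dept_id=3 -> matches Engineering
  - employee 3 (Fiona): dept_id=2 -> matches HR
  - employee 4 (Chris): dept_id=1 -> matches Marketing
  - employee 5 (Grace): dept_id=1 -> matches Marketing
  - employee 6 (Rosa): dept_id=3 -> matches Engineering
  - employee 7 (Aaron): dept_id=1 -> matches Marketing
All 7 rows appear; 1 has NULL department.

SQL:
SELECT a.name, b.name AS department
FROM employees a
LEFT JOIN departments b ON a.dept_id = b.id

Result:
name  | department 
------+------------
Frank | NULL       
Carol | Engineering
Fiona | HR         
Chris | Marketing  
Grace | Marketing  
Rosa  | Engineering
Aaron | Marketing  


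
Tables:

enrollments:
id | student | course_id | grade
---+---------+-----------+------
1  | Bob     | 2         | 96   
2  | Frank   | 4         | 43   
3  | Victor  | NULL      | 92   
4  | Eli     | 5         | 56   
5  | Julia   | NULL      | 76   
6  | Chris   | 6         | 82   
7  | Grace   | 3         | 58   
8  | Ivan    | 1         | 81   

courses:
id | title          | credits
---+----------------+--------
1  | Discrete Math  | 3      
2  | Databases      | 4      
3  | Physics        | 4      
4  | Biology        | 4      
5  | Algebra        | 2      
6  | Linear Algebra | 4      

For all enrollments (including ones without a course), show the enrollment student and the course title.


LEFT JOIN keeps every row from enrollments (the left table); where course_id has no match in courses, the course columns become NULL. Walk through each enrollment:
  - enrollment 1 (Bob): course_id=2 -> matches Databases
  - enrollment 2 (Frank): course_id=4 -> matches Biology
  - enrollment 3 (Victor): course_id=NULL, no match -> kept with NULL
  - enrollment 4 (Eli): course_id=5 -> matches Algebra
  - enrollment 5 (Julia): course_id=NULL, no match -> kept with NULL
  - enrollment 6 (Chris): course_id=6 -> matches Linear Algebra
  - enrollment 7 (Grace): course_id=3 -> matches Physics
  - enrollment 8 (Ivan): course_id=1 -> matches Discrete Math
All 8 rows appear; 2 have NULL course.

SQL:
SELECT a.student, b.title AS course
FROM enrollments a
LEFT JOIN courses b ON a.course_id = b.id

Result:
student | course        
--------+---------------
Bob     | Databases     
Frank   | Biology       
Victor  | NULL          
Eli     | Algebra       
Julia   | NULL          
Chris   | Linear Algebra
Grace   | Physics       
Ivan    | Discrete Math 


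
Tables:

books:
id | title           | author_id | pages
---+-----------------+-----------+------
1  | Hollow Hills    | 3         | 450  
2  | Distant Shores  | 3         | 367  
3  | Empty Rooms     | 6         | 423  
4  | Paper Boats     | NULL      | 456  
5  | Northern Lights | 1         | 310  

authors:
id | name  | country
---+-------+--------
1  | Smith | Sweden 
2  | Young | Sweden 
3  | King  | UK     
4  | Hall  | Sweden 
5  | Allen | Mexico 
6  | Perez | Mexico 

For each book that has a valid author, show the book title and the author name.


INNER JOIN keeps only books rows whose author_id matches an id in authors. Walk through each book:
  - book 1 (Hollow Hills): author_id=3 -> matches King
  - book 2 (Distant Shores): author_id=3 -> matches King
  - book 3 (Empty Rooms): author_id=6 -> matches Perez
  - book 4 (Paper Boats): author_id=NULL, no match -> dropped
  - book 5 (Northern Lights): author_id=1 -> matches Smith
So 1 of 5 rows is dropped.

SQL:
SELECT a.title, b.name AS author
FROM books a
INNER JOIN authors b ON a.author_id = b.id

Result:
title           | author
----------------+-------
Hollow Hills    | King  
Distant Shores  | King  
Empty Rooms     | Perez 
Northern Lights | Smith 


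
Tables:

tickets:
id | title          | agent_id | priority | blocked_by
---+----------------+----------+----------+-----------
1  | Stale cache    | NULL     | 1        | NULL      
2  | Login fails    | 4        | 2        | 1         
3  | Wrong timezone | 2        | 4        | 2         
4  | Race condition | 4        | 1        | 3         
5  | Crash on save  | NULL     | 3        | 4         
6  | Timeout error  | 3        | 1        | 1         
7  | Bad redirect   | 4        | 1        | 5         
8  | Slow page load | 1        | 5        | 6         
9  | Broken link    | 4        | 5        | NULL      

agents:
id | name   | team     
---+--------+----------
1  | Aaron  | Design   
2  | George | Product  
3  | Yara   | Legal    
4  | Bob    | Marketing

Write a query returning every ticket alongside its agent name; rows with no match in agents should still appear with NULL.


LEFT JOIN keeps every row from tickets (the left table); where agent_id has no match in agents, the agent columns become NULL. Walk through each ticket:
  - ticket 1 (Stale cache): agent_id=NULL, no match -> kept with NULL
  - ticket 2 (Login fails): agent_id=4 -> matches Bob
  - ticket 3 (Wrong timezone): agent_id=2 -> matches George
  - ticket 4 (Race condition): agent_id=4 -> matches Bob
  - ticket 5 (Crash on save): agent_id=NULL, no match -> kept with NULL
  - ticket 6 (Timeout error): agent_id=3 -> matches Yara
  - ticket 7 (Bad redirect): agent_id=4 -> matches Bob
  - ticket 8 (Slow page load): agent_id=1 -> matches Aaron
  - ticket 9 (Broken link): agent_id=4 -> matches Bob
All 9 rows appear; 2 have NULL agent.

SQL:
SELECT a.title, b.name AS agent
FROM tickets a
LEFT JOIN agents b ON a.agent_id = b.id

Result:
title          | agent 
---------------+-------
Stale cache    | NULL  
Login fails    | Bob   
Wrong timezone | George
Race condition | Bob   
Crash on save  | NULL  
Timeout error  | Yara  
Bad redirect   | Bob   
Slow page load | Aaron 
Broken link    | Bob   


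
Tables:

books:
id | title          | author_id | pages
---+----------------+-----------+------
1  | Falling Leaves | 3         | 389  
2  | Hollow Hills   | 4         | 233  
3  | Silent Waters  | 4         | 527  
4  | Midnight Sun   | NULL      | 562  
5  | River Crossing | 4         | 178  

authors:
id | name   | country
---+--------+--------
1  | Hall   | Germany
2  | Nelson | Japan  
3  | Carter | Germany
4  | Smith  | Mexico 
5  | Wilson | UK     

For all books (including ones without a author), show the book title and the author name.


LEFT JOIN keeps every row from books (the left table); where author_id has no match in authors, the author columns become NULL. Walk through each book:
  - book 1 (Falling Leaves): author_id=3 -> matches Carter
  - book 2 (Hollow Hills): author_id=4 -> matches Smith
  - book 3 (Silent Waters): author_id=4 -> matches Smith
  - book 4 (Midnight Sun): author_id=NULL, no match -> kept with NULL
  - book 5 (River Crossing): author_id=4 -> matches Smith
All 5 rows appear; 1 has NULL author.

SQL:
SELECT a.title, b.name AS author
FROM books a
LEFT JOIN authors b ON a.author_id = b.id

Result:
title          | author
---------------+-------
Falling Leaves | Carter
Hollow Hills   | Smith 
Silent Waters  | Smith 
Midnight Sun   | NULL  
River Crossing | Smith 
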